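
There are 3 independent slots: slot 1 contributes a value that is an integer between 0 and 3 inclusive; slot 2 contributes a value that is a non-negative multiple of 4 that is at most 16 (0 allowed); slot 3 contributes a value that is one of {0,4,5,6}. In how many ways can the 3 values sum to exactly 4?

2

The generating function for the choices is (1 + t + t² + t³)·(1 + t⁴ + t⁸ + t¹² + t¹⁶)·(1 + t⁴ + t⁵ + t⁶); the count is [t⁴].
(1 + t + t² + t³) has coefficients 1,1,1,1 for degrees 0…3.
(1 + t⁴ + t⁸ + t¹² + t¹⁶) has coefficients 1,0,0,0,1 for degrees 0…4.
Finally multiplying by (1 + t⁴ + t⁵ + t⁶), the product of all factors after the first has coefficients 1,0,0,0,2 for degrees 0…4.
[t⁴] = 1·2 + 1·0 + 1·0 + 1·0 = 2.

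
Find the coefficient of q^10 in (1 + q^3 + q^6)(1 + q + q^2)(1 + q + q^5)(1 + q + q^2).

(1 + q^3 + q^6) has coefficients 1,0,0,1,0,0,1 for degrees 0…6.
(1 + q + q^2) has coefficients 1,1,1,0,0,0,0,0,0,0,0 for degrees 0…10.
Multiplying by (1 + q + q^5) gives running coefficients 1,2,2,1,0,1,1,1,0,0,0 for degrees 0…10.
Finally multiplying by (1 + q + q^2), the product of all factors after the first has coefficients 1,3,5,5,3,2,2,3,2,1,0 for degrees 0…10.
[q^10] = 1·0 + 1·3 + 1·3 = 6.

6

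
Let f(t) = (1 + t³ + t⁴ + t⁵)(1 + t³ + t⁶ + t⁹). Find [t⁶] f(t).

(1 + t³ + t⁴ + t⁵) has coefficients 1,0,0,1,1,1 for degrees 0…5.
(1 + t³ + t⁶ + t⁹) has coefficients 1,0,0,1,0,0,1 for degrees 0…6.
[t⁶] = 1·1 + 1·1 + 1·0 + 1·0 = 2.

2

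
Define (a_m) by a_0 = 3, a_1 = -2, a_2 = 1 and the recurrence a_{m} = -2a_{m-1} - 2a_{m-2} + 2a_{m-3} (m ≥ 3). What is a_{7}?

-104

The ordinary generating function has denominator 1 + 2t + 2t^2 - 2t^3.
Iterating the recurrence: a_0,…,a_{7} = 3, -2, 1, 8, -22, 30, 0, -104.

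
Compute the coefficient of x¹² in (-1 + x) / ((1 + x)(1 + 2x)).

-12286

Partial fractions give a closed form: a_n = (2)·(-1)^n + (-3)·(-2)^n.
At n = 12: a_12 = -12286.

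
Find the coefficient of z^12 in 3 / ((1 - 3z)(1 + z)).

1195743

The denominator gives the recurrence a_n = 2a_(n−1) + 3a_(n−2) for n ≥ 2; the numerator fixes a_0 = 3, a_1 = 6.
Iterating: 3, 6, 21, 60, 183, 546, 1641, 4920, 14763, 44286, 132861, 398580, 1195743, so a_12 = 1195743.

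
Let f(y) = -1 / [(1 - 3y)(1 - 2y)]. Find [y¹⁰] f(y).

Partial fractions give a closed form: a_n = (-3)·3^n + (2)·2^n.
At n = 10: a_10 = -175099.

-175099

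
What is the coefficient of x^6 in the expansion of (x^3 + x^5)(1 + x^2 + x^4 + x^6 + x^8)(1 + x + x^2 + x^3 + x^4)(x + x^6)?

(x^3 + x^5) has coefficients 0,0,0,1,0,1 for degrees 0…5.
(1 + x^2 + x^4 + x^6 + x^8) has coefficients 1,0,1,0,1,0,1 for degrees 0…6.
Multiplying by (1 + x + x^2 + x^3 + x^4) gives running coefficients 1,1,2,2,3,2,3 for degrees 0…6.
Finally multiplying by (x + x^6), the product of all factors after the first has coefficients 0,1,1,2,2,3,3 for degrees 0…6.
[x^6] = 1·2 + 1·1 = 3.

3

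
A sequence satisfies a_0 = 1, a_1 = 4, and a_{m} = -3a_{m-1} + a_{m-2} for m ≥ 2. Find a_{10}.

-158378

The ordinary generating function has denominator 1 + 3z - z^2.
Iterating the recurrence: a_0,…,a_{10} = 1, 4, -11, 37, -122, 403, -1331, 4396, -14519, 47953, -158378.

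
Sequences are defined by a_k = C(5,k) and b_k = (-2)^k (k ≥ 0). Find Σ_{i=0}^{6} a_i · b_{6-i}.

The convolution is the x^6 coefficient of A(x)B(x).
Σ = 1·64 + 5·(-32) + 10·16 + 10·(-8) + 5·4 + 1·(-2) + 0·1 = 2.

2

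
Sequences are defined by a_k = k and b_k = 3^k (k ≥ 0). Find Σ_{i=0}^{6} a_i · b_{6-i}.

543

The convolution is the x^6 coefficient of A(x)B(x).
Σ = 0·729 + 1·243 + 2·81 + 3·27 + 4·9 + 5·3 + 6·1 = 543.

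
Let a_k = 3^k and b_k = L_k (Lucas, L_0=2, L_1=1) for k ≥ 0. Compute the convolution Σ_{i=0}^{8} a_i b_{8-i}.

The convolution is the t^8 coefficient of A(t)B(t).
Σ = 1·47 + 3·29 + 9·18 + 27·11 + 81·7 + 243·4 + 729·3 + 2187·1 + 6561·2 = 19628.

19628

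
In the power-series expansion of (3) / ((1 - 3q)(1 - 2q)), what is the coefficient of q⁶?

6177

The denominator gives the recurrence a_n = 5a_(n−1) − 6a_(n−2) for n ≥ 2; the numerator fixes a_0 = 3, a_1 = 15.
Iterating: 3, 15, 57, 195, 633, 1995, 6177, so a_6 = 6177.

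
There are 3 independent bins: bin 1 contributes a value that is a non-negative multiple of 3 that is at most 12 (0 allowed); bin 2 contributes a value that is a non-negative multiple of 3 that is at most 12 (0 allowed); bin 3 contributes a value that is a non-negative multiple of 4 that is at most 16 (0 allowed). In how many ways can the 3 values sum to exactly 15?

6

The generating function for the choices is (1 + q^3 + q^6 + q^9 + q^12)·(1 + q^3 + q^6 + q^9 + q^12)·(1 + q^4 + q^8 + q^12 + q^16); the count is [q^15].
(1 + q^3 + q^6 + q^9 + q^12) has coefficients 1,0,0,1,0,0,1,0,0,1,0,0,1 for degrees 0…12.
(1 + q^3 + q^6 + q^9 + q^12) has coefficients 1,0,0,1,0,0,1,0,0,1,0,0,1,0,0,0 for degrees 0…15.
Finally multiplying by (1 + q^4 + q^8 + q^12 + q^16), the product of all factors after the first has coefficients 1,0,0,1,1,0,1,1,1,1,1,1,2,1,1,1 for degrees 0…15.
[q^15] = 1·1 + 1·2 + 1·1 + 1·1 + 1·1 = 6.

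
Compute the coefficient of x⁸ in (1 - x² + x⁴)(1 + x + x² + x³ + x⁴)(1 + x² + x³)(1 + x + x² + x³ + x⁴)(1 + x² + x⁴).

(1 - x² + x⁴) has coefficients 1,0,-1,0,1 for degrees 0…4.
(1 + x + x² + x³ + x⁴) has coefficients 1,1,1,1,1,0,0,0,0 for degrees 0…8.
Multiplying by (1 + x² + x³) gives running coefficients 1,1,2,3,3,2,2,1,0 for degrees 0…8.
Multiplying by (1 + x + x² + x³ + x⁴) gives running coefficients 1,2,4,7,10,11,12,11,8 for degrees 0…8.
Finally multiplying by (1 + x² + x⁴), the product of all factors after the first has coefficients 1,2,5,9,15,20,26,29,30 for degrees 0…8.
[x⁸] = 1·30 − 1·26 + 1·15 = 19.

19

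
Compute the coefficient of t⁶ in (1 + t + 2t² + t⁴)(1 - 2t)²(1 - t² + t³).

-9

(1 + t + 2t² + t⁴) has coefficients 1,1,2,0,1 for degrees 0…4.
(1 - 2t)² has coefficients 1,-4,4,0,0,0,0 for degrees 0…6.
Finally multiplying by (1 - t² + t³), the product of all factors after the first has coefficients 1,-4,3,5,-8,4,0 for degrees 0…6.
[t⁶] = 1·0 + 1·4 + 2·(-8) + 1·3 = -9.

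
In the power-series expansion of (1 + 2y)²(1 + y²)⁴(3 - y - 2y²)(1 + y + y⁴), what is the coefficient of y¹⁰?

-47

(1 + 2y)² has coefficients 1,4,4 for degrees 0…2.
(1 + y²)⁴ has coefficients 1,0,4,0,6,0,4,0,1,0,0 for degrees 0…10.
Multiplying by (3 - y - 2y²) gives running coefficients 3,-1,10,-4,10,-6,0,-4,-5,-1,-2 for degrees 0…10.
Finally multiplying by (1 + y + y⁴), the product of all factors after the first has coefficients 3,2,9,6,9,3,4,-8,1,-12,-3 for degrees 0…10.
[y¹⁰] = 1·(-3) + 4·(-12) + 4·1 = -47.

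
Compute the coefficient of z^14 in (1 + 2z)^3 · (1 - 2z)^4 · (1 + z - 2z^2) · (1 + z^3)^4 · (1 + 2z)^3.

-14218

(1 + 2z)^3 has coefficients 1,6,12,8 for degrees 0…3.
(1 - 2z)^4 has coefficients 1,-8,24,-32,16,0,0,0,0,0,0,0,0,0,0 for degrees 0…14.
Multiplying by (1 + z - 2z^2) gives running coefficients 1,-7,14,8,-64,80,-32,0,0,0,0,0,0,0,0 for degrees 0…14.
Multiplying by (1 + z^3)^4 gives running coefficients 1,-7,14,12,-92,136,6,-298,404,-76,-412,536,-159,-263,334 for degrees 0…14.
Finally multiplying by (1 + 2z)^3, the product of all factors after the first has coefficients 1,-1,-16,20,92,-160,-186,634,-224,-1180,1596,384,-2495,1919,1136 for degrees 0…14.
[z^14] = 1·1136 + 6·1919 + 12·(-2495) + 8·384 = -14218.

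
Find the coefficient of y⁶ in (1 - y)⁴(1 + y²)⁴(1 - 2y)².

(1 - y)⁴ has coefficients 1,-4,6,-4,1 for degrees 0…4.
(1 + y²)⁴ has coefficients 1,0,4,0,6,0,4 for degrees 0…6.
Finally multiplying by (1 - 2y)², the product of all factors after the first has coefficients 1,-4,8,-16,22,-24,28 for degrees 0…6.
[y⁶] = 1·28 − 4·(-24) + 6·22 − 4·(-16) + 1·8 = 328.

328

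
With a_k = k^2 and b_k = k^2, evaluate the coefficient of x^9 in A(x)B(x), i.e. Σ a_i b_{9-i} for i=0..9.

Write out a_i and b_{9-i} for i = 0,…,9 and sum the products.
Σ = 0·81 + 1·64 + 4·49 + 9·36 + 16·25 + 25·16 + 36·9 + 49·4 + 64·1 + 81·0 = 1968.

1968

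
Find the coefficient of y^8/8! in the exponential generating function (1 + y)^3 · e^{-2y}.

The EGF product rule gives c_8 = Σ_{k_1+k_2=8} C(8; k_1,k_2) · ∏ g_i(k_i), where (1+y)^3 gives the falling factorial (3)_k; e^{-2y} gives (-2)^k.
g_1(k) for k = 0…8: 1, 3, 6, 6, 0, 0, 0, 0, 0.
g_2(k) for k = 0…8: 1, -2, 4, -8, 16, -32, 64, -128, 256.
c_8 = Σ_k C(8,k)·g_1(k)·g_2(8−k) = 1·1·256 + 8·3·(-128) + 28·6·64 + 56·6·(-32) = 256 − 3072 + 10752 − 10752 = -2816.

-2816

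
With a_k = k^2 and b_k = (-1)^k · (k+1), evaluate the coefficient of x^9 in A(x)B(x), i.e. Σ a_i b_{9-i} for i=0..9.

This is [x^9] in the product of the two ordinary generating functions.
Σ = 0·(-10) + 1·9 + 4·(-8) + 9·7 + 16·(-6) + 25·5 + 36·(-4) + 49·3 + 64·(-2) + 81·1 = 25.

25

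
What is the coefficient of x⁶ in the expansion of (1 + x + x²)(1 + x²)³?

4

(1 + x + x²) has coefficients 1,1,1 for degrees 0…2.
(1 + x²)³ has coefficients 1,0,3,0,3,0,1 for degrees 0…6.
[x⁶] = 1·1 + 1·0 + 1·3 = 4.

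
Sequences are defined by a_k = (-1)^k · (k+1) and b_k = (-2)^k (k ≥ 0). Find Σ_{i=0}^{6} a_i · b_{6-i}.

This is [x^6] in the product of the two ordinary generating functions.
Σ = 1·64 − 2·(-32) + 3·16 − 4·(-8) + 5·4 − 6·(-2) + 7·1 = 247.

247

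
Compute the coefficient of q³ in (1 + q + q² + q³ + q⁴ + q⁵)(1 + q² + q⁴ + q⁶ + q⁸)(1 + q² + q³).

(1 + q + q² + q³ + q⁴ + q⁵) has coefficients 1,1,1,1 for degrees 0…3.
(1 + q² + q⁴ + q⁶ + q⁸) has coefficients 1,0,1,0 for degrees 0…3.
Finally multiplying by (1 + q² + q³), the product of all factors after the first has coefficients 1,0,2,1 for degrees 0…3.
[q³] = 1·1 + 1·2 + 1·0 + 1·1 = 4.

4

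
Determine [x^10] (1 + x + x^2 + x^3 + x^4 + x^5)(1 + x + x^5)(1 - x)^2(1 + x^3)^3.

0

(1 + x + x^2 + x^3 + x^4 + x^5) has coefficients 1,1,1,1,1,1 for degrees 0…5.
(1 + x + x^5) has coefficients 1,1,0,0,0,1,0,0,0,0,0 for degrees 0…10.
Multiplying by (1 - x)^2 gives running coefficients 1,-1,-1,1,0,1,-2,1,0,0,0 for degrees 0…10.
Finally multiplying by (1 + x^3)^3, the product of all factors after the first has coefficients 1,-1,-1,4,-3,-2,4,-2,0,-2,2 for degrees 0…10.
[x^10] = 1·2 + 1·(-2) + 1·0 + 1·(-2) + 1·4 + 1·(-2) = 0.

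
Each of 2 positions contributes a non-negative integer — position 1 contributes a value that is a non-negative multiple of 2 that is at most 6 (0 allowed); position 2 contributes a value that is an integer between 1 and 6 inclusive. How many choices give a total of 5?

3

The generating function for the choices is (1 + z^2 + z^4 + z^6)·(z + z^2 + z^3 + z^4 + z^5 + z^6); the count is [z^5].
(1 + z^2 + z^4 + z^6) has coefficients 1,0,1,0,1,0 for degrees 0…5.
(z + z^2 + z^3 + z^4 + z^5 + z^6) has coefficients 0,1,1,1,1,1 for degrees 0…5.
[z^5] = 1·1 + 1·1 + 1·1 = 3.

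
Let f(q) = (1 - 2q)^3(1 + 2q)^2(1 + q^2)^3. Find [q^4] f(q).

-5

(1 - 2q)^3 has coefficients 1,-6,12,-8 for degrees 0…3.
(1 + 2q)^2 has coefficients 1,4,4,0,0 for degrees 0…4.
Finally multiplying by (1 + q^2)^3, the product of all factors after the first has coefficients 1,4,7,12,15 for degrees 0…4.
[q^4] = 1·15 − 6·12 + 12·7 − 8·4 = -5.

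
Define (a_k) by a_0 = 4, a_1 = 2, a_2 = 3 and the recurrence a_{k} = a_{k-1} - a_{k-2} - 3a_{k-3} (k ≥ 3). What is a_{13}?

The ordinary generating function has denominator 1 - y + y^2 + 3y^3.
Iterating the recurrence: a_0,…,a_{13} = 4, 2, 3, -11, -20, -18, 35, 113, 132, -86, -557, -867, -52, 2486.

2486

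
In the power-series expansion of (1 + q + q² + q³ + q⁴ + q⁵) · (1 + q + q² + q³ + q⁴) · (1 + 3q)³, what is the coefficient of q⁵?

239

(1 + q + q² + q³ + q⁴ + q⁵) has coefficients 1,1,1,1,1,1 for degrees 0…5.
(1 + q + q² + q³ + q⁴) has coefficients 1,1,1,1,1,0 for degrees 0…5.
Finally multiplying by (1 + 3q)³, the product of all factors after the first has coefficients 1,10,37,64,64,63 for degrees 0…5.
[q⁵] = 1·63 + 1·64 + 1·64 + 1·37 + 1·10 + 1·1 = 239.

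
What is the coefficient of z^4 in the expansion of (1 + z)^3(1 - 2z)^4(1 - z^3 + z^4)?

(1 + z)^3 has coefficients 1,3,3,1 for degrees 0…3.
(1 - 2z)^4 has coefficients 1,-8,24,-32,16 for degrees 0…4.
Finally multiplying by (1 - z^3 + z^4), the product of all factors after the first has coefficients 1,-8,24,-33,25 for degrees 0…4.
[z^4] = 1·25 + 3·(-33) + 3·24 + 1·(-8) = -10.

-10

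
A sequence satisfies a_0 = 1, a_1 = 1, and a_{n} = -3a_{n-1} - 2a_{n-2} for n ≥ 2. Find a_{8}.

The ordinary generating function has denominator 1 + 3x + 2x^2.
Iterating the recurrence: a_0,…,a_{8} = 1, 1, -5, 13, -29, 61, -125, 253, -509.

-509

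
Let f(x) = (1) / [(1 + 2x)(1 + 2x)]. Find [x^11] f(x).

The denominator gives the recurrence a_n = −4a_(n−1) − 4a_(n−2) for n ≥ 2; the numerator fixes a_0 = 1, a_1 = -4.
Iterating: 1, -4, 12, -32, 80, -192, 448, -1024, 2304, -5120, 11264, -24576, so a_11 = -24576.

-24576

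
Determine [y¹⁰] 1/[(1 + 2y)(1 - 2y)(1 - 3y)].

105469

Partial fractions give a closed form: a_n = (1/5)·(-2)^n + (-1)·2^n + (9/5)·3^n.
At n = 10: a_10 = 105469.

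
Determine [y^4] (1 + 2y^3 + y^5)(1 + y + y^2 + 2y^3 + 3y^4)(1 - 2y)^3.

-15

(1 + 2y^3 + y^5) has coefficients 1,0,0,2,0 for degrees 0…4.
(1 + y + y^2 + 2y^3 + 3y^4) has coefficients 1,1,1,2,3 for degrees 0…4.
Finally multiplying by (1 - 2y)^3, the product of all factors after the first has coefficients 1,-5,7,0,-5 for degrees 0…4.
[y^4] = 1·(-5) + 2·(-5) = -15.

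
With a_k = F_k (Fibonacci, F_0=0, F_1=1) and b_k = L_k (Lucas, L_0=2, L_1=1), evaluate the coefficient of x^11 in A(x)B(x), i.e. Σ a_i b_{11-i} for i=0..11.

This is [x^11] in the product of the two ordinary generating functions.
Σ = 0·199 + 1·123 + 1·76 + 2·47 + 3·29 + 5·18 + 8·11 + 13·7 + 21·4 + 34·3 + 55·1 + 89·2 = 1068.

1068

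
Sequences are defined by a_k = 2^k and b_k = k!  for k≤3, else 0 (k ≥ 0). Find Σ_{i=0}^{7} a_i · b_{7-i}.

This is [x^7] in the product of the two ordinary generating functions.
Σ = 1·0 + 2·0 + 4·0 + 8·0 + 16·6 + 32·2 + 64·1 + 128·1 = 352.

352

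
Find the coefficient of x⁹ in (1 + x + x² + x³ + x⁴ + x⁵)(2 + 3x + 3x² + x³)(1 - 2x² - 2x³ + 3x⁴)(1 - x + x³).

4

(1 + x + x² + x³ + x⁴ + x⁵) has coefficients 1,1,1,1,1,1 for degrees 0…5.
(2 + 3x + 3x² + x³) has coefficients 2,3,3,1,0,0,0,0,0,0 for degrees 0…9.
Multiplying by (1 - 2x² - 2x³ + 3x⁴) gives running coefficients 2,3,-1,-9,-6,1,7,3,0,0 for degrees 0…9.
Finally multiplying by (1 - x + x³), the product of all factors after the first has coefficients 2,1,-4,-6,6,6,-3,-10,-2,7 for degrees 0…9.
[x⁹] = 1·7 + 1·(-2) + 1·(-10) + 1·(-3) + 1·6 + 1·6 = 4.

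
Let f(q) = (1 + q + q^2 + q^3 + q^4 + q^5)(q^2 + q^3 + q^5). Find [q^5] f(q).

3

(1 + q + q^2 + q^3 + q^4 + q^5) has coefficients 1,1,1,1,1,1 for degrees 0…5.
(q^2 + q^3 + q^5) has coefficients 0,0,1,1,0,1 for degrees 0…5.
[q^5] = 1·1 + 1·0 + 1·1 + 1·1 + 1·0 + 1·0 = 3.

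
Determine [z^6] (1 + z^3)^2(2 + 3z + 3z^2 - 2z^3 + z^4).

(1 + z^3)^2 has coefficients 1,0,0,2,0,0,1 for degrees 0…6.
(2 + 3z + 3z^2 - 2z^3 + z^4) has coefficients 2,3,3,-2,1,0,0 for degrees 0…6.
[z^6] = 1·0 + 2·(-2) + 1·2 = -2.

-2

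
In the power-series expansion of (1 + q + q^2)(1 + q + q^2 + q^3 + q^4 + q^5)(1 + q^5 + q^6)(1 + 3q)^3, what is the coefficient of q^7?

240

(1 + q + q^2) has coefficients 1,1,1 for degrees 0…2.
(1 + q + q^2 + q^3 + q^4 + q^5) has coefficients 1,1,1,1,1,1,0,0 for degrees 0…7.
Multiplying by (1 + q^5 + q^6) gives running coefficients 1,1,1,1,1,2,2,2 for degrees 0…7.
Finally multiplying by (1 + 3q)^3, the product of all factors after the first has coefficients 1,10,37,64,64,65,74,101 for degrees 0…7.
[q^7] = 1·101 + 1·74 + 1·65 = 240.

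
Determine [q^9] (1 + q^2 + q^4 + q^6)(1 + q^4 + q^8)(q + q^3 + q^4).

4

(1 + q^2 + q^4 + q^6) has coefficients 1,0,1,0,1,0,1 for degrees 0…6.
(1 + q^4 + q^8) has coefficients 1,0,0,0,1,0,0,0,1,0 for degrees 0…9.
Finally multiplying by (q + q^3 + q^4), the product of all factors after the first has coefficients 0,1,0,1,1,1,0,1,1,1 for degrees 0…9.
[q^9] = 1·1 + 1·1 + 1·1 + 1·1 = 4.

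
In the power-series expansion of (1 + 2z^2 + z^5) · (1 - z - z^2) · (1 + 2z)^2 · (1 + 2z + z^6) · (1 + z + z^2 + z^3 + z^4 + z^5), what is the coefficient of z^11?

(1 + 2z^2 + z^5) has coefficients 1,0,2,0,0,1 for degrees 0…5.
(1 - z - z^2) has coefficients 1,-1,-1,0,0,0,0,0,0,0,0,0 for degrees 0…11.
Multiplying by (1 + 2z)^2 gives running coefficients 1,3,-1,-8,-4,0,0,0,0,0,0,0 for degrees 0…11.
Multiplying by (1 + 2z + z^6) gives running coefficients 1,5,5,-10,-20,-8,1,3,-1,-8,-4,0 for degrees 0…11.
Finally multiplying by (1 + z + z^2 + z^3 + z^4 + z^5), the product of all factors after the first has coefficients 1,6,11,1,-19,-27,-27,-29,-35,-33,-17,-9 for degrees 0…11.
[z^11] = 1·(-9) + 2·(-33) + 1·(-27) = -102.

-102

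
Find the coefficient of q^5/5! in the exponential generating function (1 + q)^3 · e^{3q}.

3618

The EGF product rule gives c_5 = Σ_{k_1+k_2=5} C(5; k_1,k_2) · ∏ g_i(k_i), where (1+q)^3 gives the falling factorial (3)_k; e^{3q} gives (3)^k.
g_1(k) for k = 0…5: 1, 3, 6, 6, 0, 0.
g_2(k) for k = 0…5: 1, 3, 9, 27, 81, 243.
c_5 = Σ_k C(5,k)·g_1(k)·g_2(5−k) = 1·1·243 + 5·3·81 + 10·6·27 + 10·6·9 = 243 + 1215 + 1620 + 540 = 3618.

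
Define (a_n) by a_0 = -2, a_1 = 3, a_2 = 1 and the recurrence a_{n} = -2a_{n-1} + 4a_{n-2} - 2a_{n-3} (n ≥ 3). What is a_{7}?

The ordinary generating function has denominator 1 + 2t - 4t^2 + 2t^3.
Iterating the recurrence: a_0,…,a_{7} = -2, 3, 1, 14, -30, 114, -376, 1268.

1268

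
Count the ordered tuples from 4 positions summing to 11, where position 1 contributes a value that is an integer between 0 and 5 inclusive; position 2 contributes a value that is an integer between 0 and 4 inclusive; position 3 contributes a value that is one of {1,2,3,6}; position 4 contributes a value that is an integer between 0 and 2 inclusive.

32

The generating function for the choices is (1 + z + z^2 + z^3 + z^4 + z^5)·(1 + z + z^2 + z^3 + z^4)·(z + z^2 + z^3 + z^6)·(1 + z + z^2); the count is [z^11].
(1 + z + z^2 + z^3 + z^4 + z^5) has coefficients 1,1,1,1,1,1 for degrees 0…5.
(1 + z + z^2 + z^3 + z^4) has coefficients 1,1,1,1,1,0,0,0,0,0,0,0 for degrees 0…11.
Multiplying by (z + z^2 + z^3 + z^6) gives running coefficients 0,1,2,3,3,3,3,2,1,1,1,0 for degrees 0…11.
Finally multiplying by (1 + z + z^2), the product of all factors after the first has coefficients 0,1,3,6,8,9,9,8,6,4,3,2 for degrees 0…11.
[z^11] = 1·2 + 1·3 + 1·4 + 1·6 + 1·8 + 1·9 = 32.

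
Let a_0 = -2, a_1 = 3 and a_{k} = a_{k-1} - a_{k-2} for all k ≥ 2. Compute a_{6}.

-2

The ordinary generating function has denominator 1 - x + x^2.
Iterating the recurrence: a_0,…,a_{6} = -2, 3, 5, 2, -3, -5, -2.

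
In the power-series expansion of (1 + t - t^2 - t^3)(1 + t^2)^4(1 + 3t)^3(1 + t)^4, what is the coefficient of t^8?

(1 + t - t^2 - t^3) has coefficients 1,1,-1,-1 for degrees 0…3.
(1 + t^2)^4 has coefficients 1,0,4,0,6,0,4,0,1 for degrees 0…8.
Multiplying by (1 + 3t)^3 gives running coefficients 1,9,31,63,114,162,166,198,109 for degrees 0…8.
Finally multiplying by (1 + t)^4, the product of all factors after the first has coefficients 1,13,73,245,589,1129,1781,2353,2659 for degrees 0…8.
[t^8] = 1·2659 + 1·2353 − 1·1781 − 1·1129 = 2102.

2102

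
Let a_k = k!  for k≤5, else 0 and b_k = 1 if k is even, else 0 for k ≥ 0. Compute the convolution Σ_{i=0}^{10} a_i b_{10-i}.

27

This is [x^10] in the product of the two ordinary generating functions.
Σ = 1·1 + 1·0 + 2·1 + 6·0 + 24·1 + 120·0 + 0·1 + 0·0 + 0·1 + 0·0 + 0·1 = 27.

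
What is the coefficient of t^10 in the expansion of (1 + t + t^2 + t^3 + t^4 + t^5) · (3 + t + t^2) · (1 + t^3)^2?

(1 + t + t^2 + t^3 + t^4 + t^5) has coefficients 1,1,1,1,1,1 for degrees 0…5.
(3 + t + t^2) has coefficients 3,1,1,0,0,0,0,0,0,0,0 for degrees 0…10.
Finally multiplying by (1 + t^3)^2, the product of all factors after the first has coefficients 3,1,1,6,2,2,3,1,1,0,0 for degrees 0…10.
[t^10] = 1·0 + 1·0 + 1·1 + 1·1 + 1·3 + 1·2 = 7.

7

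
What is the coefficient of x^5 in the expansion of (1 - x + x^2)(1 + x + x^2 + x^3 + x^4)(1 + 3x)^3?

63

(1 - x + x^2) has coefficients 1,-1,1 for degrees 0…2.
(1 + x + x^2 + x^3 + x^4) has coefficients 1,1,1,1,1,0 for degrees 0…5.
Finally multiplying by (1 + 3x)^3, the product of all factors after the first has coefficients 1,10,37,64,64,63 for degrees 0…5.
[x^5] = 1·63 − 1·64 + 1·64 = 63.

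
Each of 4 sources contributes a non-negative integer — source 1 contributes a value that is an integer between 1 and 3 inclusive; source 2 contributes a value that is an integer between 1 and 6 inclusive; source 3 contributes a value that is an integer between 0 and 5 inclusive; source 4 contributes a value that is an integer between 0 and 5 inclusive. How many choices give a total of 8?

61

The generating function for the choices is (y + y² + y³)·(y + y² + y³ + y⁴ + y⁵ + y⁶)·(1 + y + y² + y³ + y⁴ + y⁵)·(1 + y + y² + y³ + y⁴ + y⁵); the count is [y⁸].
(y + y² + y³) has coefficients 0,1,1,1 for degrees 0…3.
(y + y² + y³ + y⁴ + y⁵ + y⁶) has coefficients 0,1,1,1,1,1,1,0,0 for degrees 0…8.
Multiplying by (1 + y + y² + y³ + y⁴ + y⁵) gives running coefficients 0,1,2,3,4,5,6,5,4 for degrees 0…8.
Finally multiplying by (1 + y + y² + y³ + y⁴ + y⁵), the product of all factors after the first has coefficients 0,1,3,6,10,15,21,25,27 for degrees 0…8.
[y⁸] = 1·25 + 1·21 + 1·15 = 61.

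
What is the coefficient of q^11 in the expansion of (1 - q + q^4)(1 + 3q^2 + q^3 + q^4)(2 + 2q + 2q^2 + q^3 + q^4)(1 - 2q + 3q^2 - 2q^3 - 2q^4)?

(1 - q + q^4) has coefficients 1,-1,0,0,1 for degrees 0…4.
(1 + 3q^2 + q^3 + q^4) has coefficients 1,0,3,1,1,0,0,0,0,0,0,0 for degrees 0…11.
Multiplying by (2 + 2q + 2q^2 + q^3 + q^4) gives running coefficients 2,2,8,9,11,7,6,2,1,0,0,0 for degrees 0…11.
Finally multiplying by (1 - 2q + 3q^2 - 2q^3 - 2q^4), the product of all factors after the first has coefficients 2,-2,10,-5,9,-8,-9,-29,-21,-22,-13,-6 for degrees 0…11.
[q^11] = 1·(-6) − 1·(-13) + 1·(-29) = -22.

-22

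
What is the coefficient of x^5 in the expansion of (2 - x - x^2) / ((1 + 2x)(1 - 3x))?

198

The denominator gives the recurrence a_n = a_(n−1) + 6a_(n−2) for n ≥ 3; the numerator fixes a_0 = 2, a_1 = 1, a_2 = 12.
Iterating: 2, 1, 12, 18, 90, 198, so a_5 = 198.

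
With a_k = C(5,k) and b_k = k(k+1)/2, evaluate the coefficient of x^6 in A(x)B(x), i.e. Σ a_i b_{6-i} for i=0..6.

This is [x^6] in the product of the two ordinary generating functions.
Σ = 1·21 + 5·15 + 10·10 + 10·6 + 5·3 + 1·1 + 0·0 = 272.

272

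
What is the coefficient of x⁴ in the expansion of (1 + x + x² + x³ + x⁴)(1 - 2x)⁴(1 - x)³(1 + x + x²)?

(1 + x + x² + x³ + x⁴) has coefficients 1,1,1,1,1 for degrees 0…4.
(1 - 2x)⁴ has coefficients 1,-8,24,-32,16 for degrees 0…4.
Multiplying by (1 - x)³ gives running coefficients 1,-11,51,-129,192 for degrees 0…4.
Finally multiplying by (1 + x + x²), the product of all factors after the first has coefficients 1,-10,41,-89,114 for degrees 0…4.
[x⁴] = 1·114 + 1·(-89) + 1·41 + 1·(-10) + 1·1 = 57.

57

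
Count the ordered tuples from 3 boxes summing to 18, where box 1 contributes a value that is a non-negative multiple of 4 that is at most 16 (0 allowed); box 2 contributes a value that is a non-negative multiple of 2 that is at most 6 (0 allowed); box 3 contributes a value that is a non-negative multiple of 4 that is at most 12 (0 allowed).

8

The generating function for the choices is (1 + z^4 + z^8 + z^12 + z^16)·(1 + z^2 + z^4 + z^6)·(1 + z^4 + z^8 + z^12); the count is [z^18].
(1 + z^4 + z^8 + z^12 + z^16) has coefficients 1,0,0,0,1,0,0,0,1,0,0,0,1,0,0,0,1 for degrees 0…16.
(1 + z^2 + z^4 + z^6) has coefficients 1,0,1,0,1,0,1,0,0,0,0,0,0,0,0,0,0,0,0 for degrees 0…18.
Finally multiplying by (1 + z^4 + z^8 + z^12), the product of all factors after the first has coefficients 1,0,1,0,2,0,2,0,2,0,2,0,2,0,2,0,1,0,1 for degrees 0…18.
[z^18] = 1·1 + 1·2 + 1·2 + 1·2 + 1·1 = 8.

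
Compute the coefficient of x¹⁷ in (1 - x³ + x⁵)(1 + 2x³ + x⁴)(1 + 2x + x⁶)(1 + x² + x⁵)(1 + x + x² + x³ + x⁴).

(1 - x³ + x⁵) has coefficients 1,0,0,-1,0,1 for degrees 0…5.
(1 + 2x³ + x⁴) has coefficients 1,0,0,2,1,0,0,0,0,0,0,0,0,0,0,0,0,0 for degrees 0…17.
Multiplying by (1 + 2x + x⁶) gives running coefficients 1,2,0,2,5,2,1,0,0,2,1,0,0,0,0,0,0,0 for degrees 0…17.
Multiplying by (1 + x² + x⁵) gives running coefficients 1,2,1,4,5,5,8,2,3,7,3,3,1,0,2,1,0,0 for degrees 0…17.
Finally multiplying by (1 + x + x² + x³ + x⁴), the product of all factors after the first has coefficients 1,3,4,8,13,17,23,24,23,25,23,18,17,14,9,7,4,3 for degrees 0…17.
[x¹⁷] = 1·3 − 1·9 + 1·17 = 11.

11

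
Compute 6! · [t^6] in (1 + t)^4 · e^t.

1045

The EGF product rule gives c_6 = Σ_{k_1+k_2=6} C(6; k_1,k_2) · ∏ g_i(k_i), where (1+t)^4 gives the falling factorial (4)_k; e^t gives (1)^k.
g_1(k) for k = 0…6: 1, 4, 12, 24, 24, 0, 0.
g_2(k) for k = 0…6: 1, 1, 1, 1, 1, 1, 1.
c_6 = Σ_k C(6,k)·g_1(k)·g_2(6−k) = 1·1·1 + 6·4·1 + 15·12·1 + 20·24·1 + 15·24·1 = 1 + 24 + 180 + 480 + 360 = 1045.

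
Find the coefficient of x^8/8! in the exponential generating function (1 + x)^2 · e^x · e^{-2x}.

The EGF product rule gives c_8 = Σ_{k_1+k_2+k_3=8} C(8; k_1,k_2,k_3) · ∏ g_i(k_i), where (1+x)^2 gives the falling factorial (2)_k; e^x gives (1)^k; e^{-2x} gives (-2)^k.
g_1(k) for k = 0…8: 1, 2, 2, 0, 0, 0, 0, 0, 0.
g_2(k) for k = 0…8: 1, 1, 1, 1, 1, 1, 1, 1, 1.
g_3(k) for k = 0…8: 1, -2, 4, -8, 16, -32, 64, -128, 256.
First combine the last two factors: h(k) = Σ_j C(k,j)·g_2(j)·g_3(k−j) for k = 0…8: 1, -1, 1, -1, 1, -1, 1, -1, 1.
c_8 = Σ_k C(8,k)·g_1(k)·h(8−k) = 1·1·1 + 8·2·(-1) + 28·2·1 = 1 − 16 + 56 = 41.

41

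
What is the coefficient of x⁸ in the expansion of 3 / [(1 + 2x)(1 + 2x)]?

The denominator gives the recurrence a_n = −4a_(n−1) − 4a_(n−2) for n ≥ 2; the numerator fixes a_0 = 3, a_1 = -12.
Iterating: 3, -12, 36, -96, 240, -576, 1344, -3072, 6912, so a_8 = 6912.

6912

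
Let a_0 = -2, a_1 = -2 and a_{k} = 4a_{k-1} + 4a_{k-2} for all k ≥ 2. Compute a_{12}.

The ordinary generating function has denominator 1 - 4x - 4x^2.
Iterating the recurrence: a_0,…,a_{12} = -2, -2, -16, -72, -352, -1696, -8192, -39552, -190976, -922112, -4452352, -21497856, -103800832.

-103800832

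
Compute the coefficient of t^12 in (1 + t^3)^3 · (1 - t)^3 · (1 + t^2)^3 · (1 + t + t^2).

11

(1 + t^3)^3 has coefficients 1,0,0,3,0,0,3,0,0,1 for degrees 0…9.
(1 - t)^3 has coefficients 1,-3,3,-1,0,0,0,0,0,0,0,0,0 for degrees 0…12.
Multiplying by (1 + t^2)^3 gives running coefficients 1,-3,6,-10,12,-12,10,-6,3,-1,0,0,0 for degrees 0…12.
Finally multiplying by (1 + t + t^2), the product of all factors after the first has coefficients 1,-2,4,-7,8,-10,10,-8,7,-4,2,-1,0 for degrees 0…12.
[t^12] = 1·0 + 3·(-4) + 3·10 + 1·(-7) = 11.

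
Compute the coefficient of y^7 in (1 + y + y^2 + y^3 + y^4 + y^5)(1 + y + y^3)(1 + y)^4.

(1 + y + y^2 + y^3 + y^4 + y^5) has coefficients 1,1,1,1,1,1 for degrees 0…5.
(1 + y + y^3) has coefficients 1,1,0,1,0,0,0,0 for degrees 0…7.
Finally multiplying by (1 + y)^4, the product of all factors after the first has coefficients 1,5,10,11,9,7,4,1 for degrees 0…7.
[y^7] = 1·1 + 1·4 + 1·7 + 1·9 + 1·11 + 1·10 = 42.

42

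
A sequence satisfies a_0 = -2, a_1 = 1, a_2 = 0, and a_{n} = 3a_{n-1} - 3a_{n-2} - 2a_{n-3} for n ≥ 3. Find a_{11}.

The ordinary generating function has denominator 1 - 3x + 3x^2 + 2x^3.
Iterating the recurrence: a_0,…,a_{11} = -2, 1, 0, 1, 1, 0, -5, -17, -36, -47, 1, 216.

216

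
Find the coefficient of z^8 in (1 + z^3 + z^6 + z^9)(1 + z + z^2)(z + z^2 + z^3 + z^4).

(1 + z^3 + z^6 + z^9) has coefficients 1,0,0,1,0,0,1,0,0 for degrees 0…8.
(1 + z + z^2) has coefficients 1,1,1,0,0,0,0,0,0 for degrees 0…8.
Finally multiplying by (z + z^2 + z^3 + z^4), the product of all factors after the first has coefficients 0,1,2,3,3,2,1,0,0 for degrees 0…8.
[z^8] = 1·0 + 1·2 + 1·2 = 4.

4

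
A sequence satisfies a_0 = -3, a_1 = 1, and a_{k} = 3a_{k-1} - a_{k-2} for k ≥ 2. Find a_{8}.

2118

The ordinary generating function has denominator 1 - 3t + t^2.
Iterating the recurrence: a_0,…,a_{8} = -3, 1, 6, 17, 45, 118, 309, 809, 2118.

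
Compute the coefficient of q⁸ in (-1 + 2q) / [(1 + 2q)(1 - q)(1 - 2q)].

Partial fractions give a closed form: a_n = (-2/3)·(-2)^n + (-1/3)·1^n.
At n = 8: a_8 = -171.

-171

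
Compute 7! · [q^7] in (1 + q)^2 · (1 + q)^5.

The EGF product rule gives c_7 = Σ_{k_1+k_2=7} C(7; k_1,k_2) · ∏ g_i(k_i), where (1+q)^2 gives the falling factorial (2)_k; (1+q)^5 gives the falling factorial (5)_k.
g_1(k) for k = 0…7: 1, 2, 2, 0, 0, 0, 0, 0.
g_2(k) for k = 0…7: 1, 5, 20, 60, 120, 120, 0, 0.
c_7 = Σ_k C(7,k)·g_1(k)·g_2(7−k) = 21·2·120 = 5040.

5040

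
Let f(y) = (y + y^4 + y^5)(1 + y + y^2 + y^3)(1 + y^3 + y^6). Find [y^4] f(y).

3

(y + y^4 + y^5) has coefficients 0,1,0,0,1 for degrees 0…4.
(1 + y + y^2 + y^3) has coefficients 1,1,1,1,0 for degrees 0…4.
Finally multiplying by (1 + y^3 + y^6), the product of all factors after the first has coefficients 1,1,1,2,1 for degrees 0…4.
[y^4] = 1·2 + 1·1 = 3.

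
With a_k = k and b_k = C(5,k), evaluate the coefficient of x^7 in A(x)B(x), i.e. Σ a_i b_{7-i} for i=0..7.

144

The convolution is the x^7 coefficient of A(x)B(x).
Σ = 0·0 + 1·0 + 2·1 + 3·5 + 4·10 + 5·10 + 6·5 + 7·1 = 144.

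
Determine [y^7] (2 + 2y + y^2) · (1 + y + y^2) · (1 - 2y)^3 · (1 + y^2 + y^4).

(2 + 2y + y^2) has coefficients 2,2,1 for degrees 0…2.
(1 + y + y^2) has coefficients 1,1,1,0,0,0,0,0 for degrees 0…7.
Multiplying by (1 - 2y)^3 gives running coefficients 1,-5,7,-2,4,-8,0,0 for degrees 0…7.
Finally multiplying by (1 + y^2 + y^4), the product of all factors after the first has coefficients 1,-5,8,-7,12,-15,11,-10 for degrees 0…7.
[y^7] = 2·(-10) + 2·11 + 1·(-15) = -13.

-13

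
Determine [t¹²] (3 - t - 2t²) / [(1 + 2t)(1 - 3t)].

The denominator gives the recurrence a_n = a_(n−1) + 6a_(n−2) for n ≥ 3; the numerator fixes a_0 = 3, a_1 = 2, a_2 = 18.
Iterating: 3, 2, 18, 30, 138, 318, 1146, 3054, 9930, 28254, 87834, 257358, 784362, so a_12 = 784362.

784362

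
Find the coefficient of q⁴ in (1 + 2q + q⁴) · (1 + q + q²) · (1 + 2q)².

21

(1 + 2q + q⁴) has coefficients 1,2,0,0,1 for degrees 0…4.
(1 + q + q²) has coefficients 1,1,1,0,0 for degrees 0…4.
Finally multiplying by (1 + 2q)², the product of all factors after the first has coefficients 1,5,9,8,4 for degrees 0…4.
[q⁴] = 1·4 + 2·8 + 1·1 = 21.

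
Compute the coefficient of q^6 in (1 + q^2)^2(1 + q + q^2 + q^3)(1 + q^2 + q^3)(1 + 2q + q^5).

(1 + q^2)^2 has coefficients 1,0,2,0,1 for degrees 0…4.
(1 + q + q^2 + q^3) has coefficients 1,1,1,1,0,0,0 for degrees 0…6.
Multiplying by (1 + q^2 + q^3) gives running coefficients 1,1,2,3,2,2,1 for degrees 0…6.
Finally multiplying by (1 + 2q + q^5), the product of all factors after the first has coefficients 1,3,4,7,8,7,6 for degrees 0…6.
[q^6] = 1·6 + 2·8 + 1·4 = 26.

26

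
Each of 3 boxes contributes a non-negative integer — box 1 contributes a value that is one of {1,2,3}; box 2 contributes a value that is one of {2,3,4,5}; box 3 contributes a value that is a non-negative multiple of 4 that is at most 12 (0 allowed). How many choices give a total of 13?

The generating function for the choices is (y + y² + y³)·(y² + y³ + y⁴ + y⁵)·(1 + y⁴ + y⁸ + y¹²); the count is [y¹³].
(y + y² + y³) has coefficients 0,1,1,1 for degrees 0…3.
(y² + y³ + y⁴ + y⁵) has coefficients 0,0,1,1,1,1,0,0,0,0,0,0,0,0 for degrees 0…13.
Finally multiplying by (1 + y⁴ + y⁸ + y¹²), the product of all factors after the first has coefficients 0,0,1,1,1,1,1,1,1,1,1,1,1,1 for degrees 0…13.
[y¹³] = 1·1 + 1·1 + 1·1 = 3.

3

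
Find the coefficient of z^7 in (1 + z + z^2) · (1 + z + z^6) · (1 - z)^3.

(1 + z + z^2) has coefficients 1,1,1 for degrees 0…2.
(1 + z + z^6) has coefficients 1,1,0,0,0,0,1,0 for degrees 0…7.
Finally multiplying by (1 - z)^3, the product of all factors after the first has coefficients 1,-2,0,2,-1,0,1,-3 for degrees 0…7.
[z^7] = 1·(-3) + 1·1 + 1·0 = -2.

-2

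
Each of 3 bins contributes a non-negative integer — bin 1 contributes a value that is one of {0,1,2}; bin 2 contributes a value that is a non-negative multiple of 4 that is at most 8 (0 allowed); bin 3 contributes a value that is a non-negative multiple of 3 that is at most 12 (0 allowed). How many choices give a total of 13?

3

The generating function for the choices is (1 + z + z^2)·(1 + z^4 + z^8)·(1 + z^3 + z^6 + z^9 + z^12); the count is [z^13].
(1 + z + z^2) has coefficients 1,1,1 for degrees 0…2.
(1 + z^4 + z^8) has coefficients 1,0,0,0,1,0,0,0,1,0,0,0,0,0 for degrees 0…13.
Finally multiplying by (1 + z^3 + z^6 + z^9 + z^12), the product of all factors after the first has coefficients 1,0,0,1,1,0,1,1,1,1,1,1,1,1 for degrees 0…13.
[z^13] = 1·1 + 1·1 + 1·1 = 3.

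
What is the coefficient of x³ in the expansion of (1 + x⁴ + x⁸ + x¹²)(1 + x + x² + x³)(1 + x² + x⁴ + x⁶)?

(1 + x⁴ + x⁸ + x¹²) has coefficients 1,0,0,0 for degrees 0…3.
(1 + x + x² + x³) has coefficients 1,1,1,1 for degrees 0…3.
Finally multiplying by (1 + x² + x⁴ + x⁶), the product of all factors after the first has coefficients 1,1,2,2 for degrees 0…3.
[x³] = 1·2 = 2.

2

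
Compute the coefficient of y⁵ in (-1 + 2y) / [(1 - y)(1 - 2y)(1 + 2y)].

21

The denominator gives the recurrence a_n = a_(n−1) + 4a_(n−2) − 4a_(n−3) for n ≥ 3; the numerator fixes a_0 = -1, a_1 = 1, a_2 = -3.
Iterating: -1, 1, -3, 5, -11, 21, so a_5 = 21.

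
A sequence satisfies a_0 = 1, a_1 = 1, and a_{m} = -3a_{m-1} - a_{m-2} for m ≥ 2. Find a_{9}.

The ordinary generating function has denominator 1 + 3t + t^2.
Iterating the recurrence: a_0,…,a_{9} = 1, 1, -4, 11, -29, 76, -199, 521, -1364, 3571.

3571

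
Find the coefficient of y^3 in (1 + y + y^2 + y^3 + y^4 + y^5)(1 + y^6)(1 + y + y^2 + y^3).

4

(1 + y + y^2 + y^3 + y^4 + y^5) has coefficients 1,1,1,1 for degrees 0…3.
(1 + y^6) has coefficients 1,0,0,0 for degrees 0…3.
Finally multiplying by (1 + y + y^2 + y^3), the product of all factors after the first has coefficients 1,1,1,1 for degrees 0…3.
[y^3] = 1·1 + 1·1 + 1·1 + 1·1 = 4.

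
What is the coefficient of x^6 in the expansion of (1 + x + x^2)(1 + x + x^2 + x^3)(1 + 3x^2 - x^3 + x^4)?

6

(1 + x + x^2) has coefficients 1,1,1 for degrees 0…2.
(1 + x + x^2 + x^3) has coefficients 1,1,1,1,0,0,0 for degrees 0…6.
Finally multiplying by (1 + 3x^2 - x^3 + x^4), the product of all factors after the first has coefficients 1,1,4,3,3,3,0 for degrees 0…6.
[x^6] = 1·0 + 1·3 + 1·3 = 6.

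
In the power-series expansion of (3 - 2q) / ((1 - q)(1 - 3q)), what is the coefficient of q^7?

Partial fractions give a closed form: a_n = (-1/2)·1^n + (7/2)·3^n.
At n = 7: a_7 = 7654.

7654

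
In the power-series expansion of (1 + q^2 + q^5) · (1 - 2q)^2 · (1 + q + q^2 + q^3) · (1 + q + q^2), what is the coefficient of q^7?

(1 + q^2 + q^5) has coefficients 1,0,1,0,0,1 for degrees 0…5.
(1 - 2q)^2 has coefficients 1,-4,4,0,0,0,0,0 for degrees 0…7.
Multiplying by (1 + q + q^2 + q^3) gives running coefficients 1,-3,1,1,0,4,0,0 for degrees 0…7.
Finally multiplying by (1 + q + q^2), the product of all factors after the first has coefficients 1,-2,-1,-1,2,5,4,4 for degrees 0…7.
[q^7] = 1·4 + 1·5 + 1·(-1) = 8.

8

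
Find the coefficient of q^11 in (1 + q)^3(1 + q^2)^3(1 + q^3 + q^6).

(1 + q)^3 has coefficients 1,3,3,1 for degrees 0…3.
(1 + q^2)^3 has coefficients 1,0,3,0,3,0,1,0,0,0,0,0 for degrees 0…11.
Finally multiplying by (1 + q^3 + q^6), the product of all factors after the first has coefficients 1,0,3,1,3,3,2,3,3,1,3,0 for degrees 0…11.
[q^11] = 1·0 + 3·3 + 3·1 + 1·3 = 15.

15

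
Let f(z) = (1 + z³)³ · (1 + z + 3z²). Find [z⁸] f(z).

9

(1 + z³)³ has coefficients 1,0,0,3,0,0,3,0,0 for degrees 0…8.
(1 + z + 3z²) has coefficients 1,1,3,0,0,0,0,0,0 for degrees 0…8.
[z⁸] = 1·0 + 3·0 + 3·3 = 9.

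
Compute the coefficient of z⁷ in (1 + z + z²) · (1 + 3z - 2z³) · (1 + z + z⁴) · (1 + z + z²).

(1 + z + z²) has coefficients 1,1,1 for degrees 0…2.
(1 + 3z - 2z³) has coefficients 1,3,0,-2,0,0,0,0 for degrees 0…7.
Multiplying by (1 + z + z⁴) gives running coefficients 1,4,3,-2,-1,3,0,-2 for degrees 0…7.
Finally multiplying by (1 + z + z²), the product of all factors after the first has coefficients 1,5,8,5,0,0,2,1 for degrees 0…7.
[z⁷] = 1·1 + 1·2 + 1·0 = 3.

3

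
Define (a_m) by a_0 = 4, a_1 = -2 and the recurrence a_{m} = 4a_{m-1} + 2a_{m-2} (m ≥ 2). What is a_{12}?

The ordinary generating function has denominator 1 - 4y - 2y^2.
Iterating the recurrence: a_0,…,a_{12} = 4, -2, 0, -4, -16, -72, -320, -1424, -6336, -28192, -125440, -558144, -2483456.

-2483456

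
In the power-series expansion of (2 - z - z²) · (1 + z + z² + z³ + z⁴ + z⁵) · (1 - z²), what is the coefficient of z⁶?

(2 - z - z²) has coefficients 2,-1,-1 for degrees 0…2.
(1 + z + z² + z³ + z⁴ + z⁵) has coefficients 1,1,1,1,1,1,0 for degrees 0…6.
Finally multiplying by (1 - z²), the product of all factors after the first has coefficients 1,1,0,0,0,0,-1 for degrees 0…6.
[z⁶] = 2·(-1) − 1·0 − 1·0 = -2.

-2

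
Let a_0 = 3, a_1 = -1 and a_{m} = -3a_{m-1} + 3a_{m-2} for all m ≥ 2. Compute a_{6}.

The ordinary generating function has denominator 1 + 3t - 3t^2.
Iterating the recurrence: a_0,…,a_{6} = 3, -1, 12, -39, 153, -576, 2187.

2187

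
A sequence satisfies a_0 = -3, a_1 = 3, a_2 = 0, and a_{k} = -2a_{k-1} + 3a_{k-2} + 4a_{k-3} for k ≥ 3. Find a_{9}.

-2193

The ordinary generating function has denominator 1 + 2z - 3z^2 - 4z^3.
Iterating the recurrence: a_0,…,a_{9} = -3, 3, 0, -3, 18, -45, 132, -327, 870, -2193.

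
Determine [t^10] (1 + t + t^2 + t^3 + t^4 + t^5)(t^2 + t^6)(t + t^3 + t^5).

(1 + t + t^2 + t^3 + t^4 + t^5) has coefficients 1,1,1,1,1,1 for degrees 0…5.
(t^2 + t^6) has coefficients 0,0,1,0,0,0,1,0,0,0,0 for degrees 0…10.
Finally multiplying by (t + t^3 + t^5), the product of all factors after the first has coefficients 0,0,0,1,0,1,0,2,0,1,0 for degrees 0…10.
[t^10] = 1·0 + 1·1 + 1·0 + 1·2 + 1·0 + 1·1 = 4.

4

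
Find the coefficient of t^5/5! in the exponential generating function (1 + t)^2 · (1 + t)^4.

The EGF product rule gives c_5 = Σ_{k_1+k_2=5} C(5; k_1,k_2) · ∏ g_i(k_i), where (1+t)^2 gives the falling factorial (2)_k; (1+t)^4 gives the falling factorial (4)_k.
g_1(k) for k = 0…5: 1, 2, 2, 0, 0, 0.
g_2(k) for k = 0…5: 1, 4, 12, 24, 24, 0.
c_5 = Σ_k C(5,k)·g_1(k)·g_2(5−k) = 5·2·24 + 10·2·24 = 240 + 480 = 720.

720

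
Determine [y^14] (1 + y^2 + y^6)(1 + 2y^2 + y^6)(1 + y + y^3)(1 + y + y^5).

(1 + y^2 + y^6) has coefficients 1,0,1,0,0,0,1 for degrees 0…6.
(1 + 2y^2 + y^6) has coefficients 1,0,2,0,0,0,1,0,0,0,0,0,0,0,0 for degrees 0…14.
Multiplying by (1 + y + y^3) gives running coefficients 1,1,2,3,0,2,1,1,0,1,0,0,0,0,0 for degrees 0…14.
Finally multiplying by (1 + y + y^5), the product of all factors after the first has coefficients 1,2,3,5,3,3,4,4,4,1,3,1,1,0,1 for degrees 0…14.
[y^14] = 1·1 + 1·1 + 1·4 = 6.

6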